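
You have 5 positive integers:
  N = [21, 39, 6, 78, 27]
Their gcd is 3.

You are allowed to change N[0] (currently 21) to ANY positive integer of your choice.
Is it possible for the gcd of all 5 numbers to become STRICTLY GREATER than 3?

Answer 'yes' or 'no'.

Current gcd = 3
gcd of all OTHER numbers (without N[0]=21): gcd([39, 6, 78, 27]) = 3
The new gcd after any change is gcd(3, new_value).
This can be at most 3.
Since 3 = old gcd 3, the gcd can only stay the same or decrease.

Answer: no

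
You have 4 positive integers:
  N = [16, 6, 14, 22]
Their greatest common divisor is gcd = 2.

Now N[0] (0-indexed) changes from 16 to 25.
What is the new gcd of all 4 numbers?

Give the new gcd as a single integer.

Numbers: [16, 6, 14, 22], gcd = 2
Change: index 0, 16 -> 25
gcd of the OTHER numbers (without index 0): gcd([6, 14, 22]) = 2
New gcd = gcd(g_others, new_val) = gcd(2, 25) = 1

Answer: 1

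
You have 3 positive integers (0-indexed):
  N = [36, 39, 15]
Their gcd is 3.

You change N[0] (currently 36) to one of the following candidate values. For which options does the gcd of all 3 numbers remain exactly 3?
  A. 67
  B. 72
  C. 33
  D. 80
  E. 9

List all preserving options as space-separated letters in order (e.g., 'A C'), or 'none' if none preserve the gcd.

Old gcd = 3; gcd of others (without N[0]) = 3
New gcd for candidate v: gcd(3, v). Preserves old gcd iff gcd(3, v) = 3.
  Option A: v=67, gcd(3,67)=1 -> changes
  Option B: v=72, gcd(3,72)=3 -> preserves
  Option C: v=33, gcd(3,33)=3 -> preserves
  Option D: v=80, gcd(3,80)=1 -> changes
  Option E: v=9, gcd(3,9)=3 -> preserves

Answer: B C E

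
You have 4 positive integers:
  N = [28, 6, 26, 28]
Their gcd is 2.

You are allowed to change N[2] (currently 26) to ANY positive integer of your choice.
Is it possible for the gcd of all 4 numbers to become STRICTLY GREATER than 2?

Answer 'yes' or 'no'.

Answer: no

Derivation:
Current gcd = 2
gcd of all OTHER numbers (without N[2]=26): gcd([28, 6, 28]) = 2
The new gcd after any change is gcd(2, new_value).
This can be at most 2.
Since 2 = old gcd 2, the gcd can only stay the same or decrease.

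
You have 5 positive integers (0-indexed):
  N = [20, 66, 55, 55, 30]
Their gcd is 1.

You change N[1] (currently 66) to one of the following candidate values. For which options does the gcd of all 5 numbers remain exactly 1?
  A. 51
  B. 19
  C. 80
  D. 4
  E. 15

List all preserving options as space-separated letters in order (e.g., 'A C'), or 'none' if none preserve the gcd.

Old gcd = 1; gcd of others (without N[1]) = 5
New gcd for candidate v: gcd(5, v). Preserves old gcd iff gcd(5, v) = 1.
  Option A: v=51, gcd(5,51)=1 -> preserves
  Option B: v=19, gcd(5,19)=1 -> preserves
  Option C: v=80, gcd(5,80)=5 -> changes
  Option D: v=4, gcd(5,4)=1 -> preserves
  Option E: v=15, gcd(5,15)=5 -> changes

Answer: A B D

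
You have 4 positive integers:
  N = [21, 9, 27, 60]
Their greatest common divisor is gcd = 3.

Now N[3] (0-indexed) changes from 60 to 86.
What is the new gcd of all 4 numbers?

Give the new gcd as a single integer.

Answer: 1

Derivation:
Numbers: [21, 9, 27, 60], gcd = 3
Change: index 3, 60 -> 86
gcd of the OTHER numbers (without index 3): gcd([21, 9, 27]) = 3
New gcd = gcd(g_others, new_val) = gcd(3, 86) = 1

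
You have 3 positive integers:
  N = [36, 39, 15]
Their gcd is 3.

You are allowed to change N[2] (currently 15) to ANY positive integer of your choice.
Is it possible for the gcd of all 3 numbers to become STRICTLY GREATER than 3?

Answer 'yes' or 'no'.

Answer: no

Derivation:
Current gcd = 3
gcd of all OTHER numbers (without N[2]=15): gcd([36, 39]) = 3
The new gcd after any change is gcd(3, new_value).
This can be at most 3.
Since 3 = old gcd 3, the gcd can only stay the same or decrease.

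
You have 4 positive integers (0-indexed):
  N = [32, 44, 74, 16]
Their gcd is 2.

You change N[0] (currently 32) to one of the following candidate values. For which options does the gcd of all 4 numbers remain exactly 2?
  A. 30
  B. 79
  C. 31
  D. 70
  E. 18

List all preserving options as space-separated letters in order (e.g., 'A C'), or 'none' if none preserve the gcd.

Old gcd = 2; gcd of others (without N[0]) = 2
New gcd for candidate v: gcd(2, v). Preserves old gcd iff gcd(2, v) = 2.
  Option A: v=30, gcd(2,30)=2 -> preserves
  Option B: v=79, gcd(2,79)=1 -> changes
  Option C: v=31, gcd(2,31)=1 -> changes
  Option D: v=70, gcd(2,70)=2 -> preserves
  Option E: v=18, gcd(2,18)=2 -> preserves

Answer: A D E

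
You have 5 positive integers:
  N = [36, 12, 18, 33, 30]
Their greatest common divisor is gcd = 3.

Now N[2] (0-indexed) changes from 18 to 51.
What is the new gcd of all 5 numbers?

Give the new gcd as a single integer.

Numbers: [36, 12, 18, 33, 30], gcd = 3
Change: index 2, 18 -> 51
gcd of the OTHER numbers (without index 2): gcd([36, 12, 33, 30]) = 3
New gcd = gcd(g_others, new_val) = gcd(3, 51) = 3

Answer: 3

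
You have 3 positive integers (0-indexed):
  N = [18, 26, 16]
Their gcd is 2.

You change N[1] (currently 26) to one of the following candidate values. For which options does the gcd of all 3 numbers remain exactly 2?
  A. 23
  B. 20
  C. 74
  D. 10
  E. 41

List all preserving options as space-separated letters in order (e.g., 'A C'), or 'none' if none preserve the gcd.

Answer: B C D

Derivation:
Old gcd = 2; gcd of others (without N[1]) = 2
New gcd for candidate v: gcd(2, v). Preserves old gcd iff gcd(2, v) = 2.
  Option A: v=23, gcd(2,23)=1 -> changes
  Option B: v=20, gcd(2,20)=2 -> preserves
  Option C: v=74, gcd(2,74)=2 -> preserves
  Option D: v=10, gcd(2,10)=2 -> preserves
  Option E: v=41, gcd(2,41)=1 -> changes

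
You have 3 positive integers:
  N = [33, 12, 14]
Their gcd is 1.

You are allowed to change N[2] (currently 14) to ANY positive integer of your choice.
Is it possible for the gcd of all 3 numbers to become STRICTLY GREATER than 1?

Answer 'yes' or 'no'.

Current gcd = 1
gcd of all OTHER numbers (without N[2]=14): gcd([33, 12]) = 3
The new gcd after any change is gcd(3, new_value).
This can be at most 3.
Since 3 > old gcd 1, the gcd CAN increase (e.g., set N[2] = 3).

Answer: yes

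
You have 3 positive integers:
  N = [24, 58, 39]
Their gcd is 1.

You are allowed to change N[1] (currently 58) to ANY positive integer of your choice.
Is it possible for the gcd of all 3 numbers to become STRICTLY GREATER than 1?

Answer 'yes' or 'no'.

Current gcd = 1
gcd of all OTHER numbers (without N[1]=58): gcd([24, 39]) = 3
The new gcd after any change is gcd(3, new_value).
This can be at most 3.
Since 3 > old gcd 1, the gcd CAN increase (e.g., set N[1] = 3).

Answer: yes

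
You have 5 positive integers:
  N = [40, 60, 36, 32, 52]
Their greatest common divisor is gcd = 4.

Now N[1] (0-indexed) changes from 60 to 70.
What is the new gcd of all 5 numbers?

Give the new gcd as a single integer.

Answer: 2

Derivation:
Numbers: [40, 60, 36, 32, 52], gcd = 4
Change: index 1, 60 -> 70
gcd of the OTHER numbers (without index 1): gcd([40, 36, 32, 52]) = 4
New gcd = gcd(g_others, new_val) = gcd(4, 70) = 2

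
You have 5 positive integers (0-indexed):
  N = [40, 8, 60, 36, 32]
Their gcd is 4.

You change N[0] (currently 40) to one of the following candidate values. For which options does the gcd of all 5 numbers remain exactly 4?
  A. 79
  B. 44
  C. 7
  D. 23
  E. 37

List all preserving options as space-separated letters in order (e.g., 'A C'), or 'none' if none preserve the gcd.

Answer: B

Derivation:
Old gcd = 4; gcd of others (without N[0]) = 4
New gcd for candidate v: gcd(4, v). Preserves old gcd iff gcd(4, v) = 4.
  Option A: v=79, gcd(4,79)=1 -> changes
  Option B: v=44, gcd(4,44)=4 -> preserves
  Option C: v=7, gcd(4,7)=1 -> changes
  Option D: v=23, gcd(4,23)=1 -> changes
  Option E: v=37, gcd(4,37)=1 -> changes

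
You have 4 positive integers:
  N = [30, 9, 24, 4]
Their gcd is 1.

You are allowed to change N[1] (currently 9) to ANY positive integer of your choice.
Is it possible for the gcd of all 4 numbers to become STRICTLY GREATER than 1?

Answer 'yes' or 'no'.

Current gcd = 1
gcd of all OTHER numbers (without N[1]=9): gcd([30, 24, 4]) = 2
The new gcd after any change is gcd(2, new_value).
This can be at most 2.
Since 2 > old gcd 1, the gcd CAN increase (e.g., set N[1] = 2).

Answer: yes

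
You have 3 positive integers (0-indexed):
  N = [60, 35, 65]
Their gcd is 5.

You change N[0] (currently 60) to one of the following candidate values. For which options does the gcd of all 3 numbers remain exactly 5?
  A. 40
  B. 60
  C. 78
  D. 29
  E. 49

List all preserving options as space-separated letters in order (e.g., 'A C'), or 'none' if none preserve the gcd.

Old gcd = 5; gcd of others (without N[0]) = 5
New gcd for candidate v: gcd(5, v). Preserves old gcd iff gcd(5, v) = 5.
  Option A: v=40, gcd(5,40)=5 -> preserves
  Option B: v=60, gcd(5,60)=5 -> preserves
  Option C: v=78, gcd(5,78)=1 -> changes
  Option D: v=29, gcd(5,29)=1 -> changes
  Option E: v=49, gcd(5,49)=1 -> changes

Answer: A B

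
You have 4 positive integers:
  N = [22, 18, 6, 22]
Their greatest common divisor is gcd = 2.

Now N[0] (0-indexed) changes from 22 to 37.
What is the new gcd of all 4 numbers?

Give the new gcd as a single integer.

Numbers: [22, 18, 6, 22], gcd = 2
Change: index 0, 22 -> 37
gcd of the OTHER numbers (without index 0): gcd([18, 6, 22]) = 2
New gcd = gcd(g_others, new_val) = gcd(2, 37) = 1

Answer: 1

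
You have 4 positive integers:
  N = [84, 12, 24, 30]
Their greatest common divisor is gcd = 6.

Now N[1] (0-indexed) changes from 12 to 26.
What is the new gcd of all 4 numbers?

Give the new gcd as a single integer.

Answer: 2

Derivation:
Numbers: [84, 12, 24, 30], gcd = 6
Change: index 1, 12 -> 26
gcd of the OTHER numbers (without index 1): gcd([84, 24, 30]) = 6
New gcd = gcd(g_others, new_val) = gcd(6, 26) = 2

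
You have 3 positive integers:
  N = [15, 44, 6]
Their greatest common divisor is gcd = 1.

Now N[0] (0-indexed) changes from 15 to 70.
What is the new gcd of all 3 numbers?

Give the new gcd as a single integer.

Numbers: [15, 44, 6], gcd = 1
Change: index 0, 15 -> 70
gcd of the OTHER numbers (without index 0): gcd([44, 6]) = 2
New gcd = gcd(g_others, new_val) = gcd(2, 70) = 2

Answer: 2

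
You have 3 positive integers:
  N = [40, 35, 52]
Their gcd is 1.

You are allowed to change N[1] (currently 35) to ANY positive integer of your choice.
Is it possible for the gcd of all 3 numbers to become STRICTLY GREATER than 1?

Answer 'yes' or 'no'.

Answer: yes

Derivation:
Current gcd = 1
gcd of all OTHER numbers (without N[1]=35): gcd([40, 52]) = 4
The new gcd after any change is gcd(4, new_value).
This can be at most 4.
Since 4 > old gcd 1, the gcd CAN increase (e.g., set N[1] = 4).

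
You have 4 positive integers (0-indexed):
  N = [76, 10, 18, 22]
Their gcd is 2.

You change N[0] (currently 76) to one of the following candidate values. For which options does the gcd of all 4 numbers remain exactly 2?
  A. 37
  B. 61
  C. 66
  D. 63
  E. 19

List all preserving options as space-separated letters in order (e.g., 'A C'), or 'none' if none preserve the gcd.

Old gcd = 2; gcd of others (without N[0]) = 2
New gcd for candidate v: gcd(2, v). Preserves old gcd iff gcd(2, v) = 2.
  Option A: v=37, gcd(2,37)=1 -> changes
  Option B: v=61, gcd(2,61)=1 -> changes
  Option C: v=66, gcd(2,66)=2 -> preserves
  Option D: v=63, gcd(2,63)=1 -> changes
  Option E: v=19, gcd(2,19)=1 -> changes

Answer: C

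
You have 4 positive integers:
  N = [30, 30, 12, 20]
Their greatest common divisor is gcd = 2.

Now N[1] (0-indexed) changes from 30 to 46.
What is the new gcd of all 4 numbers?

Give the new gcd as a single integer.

Numbers: [30, 30, 12, 20], gcd = 2
Change: index 1, 30 -> 46
gcd of the OTHER numbers (without index 1): gcd([30, 12, 20]) = 2
New gcd = gcd(g_others, new_val) = gcd(2, 46) = 2

Answer: 2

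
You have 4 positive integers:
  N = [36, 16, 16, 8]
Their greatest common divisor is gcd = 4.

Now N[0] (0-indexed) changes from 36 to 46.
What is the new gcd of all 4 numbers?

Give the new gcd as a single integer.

Numbers: [36, 16, 16, 8], gcd = 4
Change: index 0, 36 -> 46
gcd of the OTHER numbers (without index 0): gcd([16, 16, 8]) = 8
New gcd = gcd(g_others, new_val) = gcd(8, 46) = 2

Answer: 2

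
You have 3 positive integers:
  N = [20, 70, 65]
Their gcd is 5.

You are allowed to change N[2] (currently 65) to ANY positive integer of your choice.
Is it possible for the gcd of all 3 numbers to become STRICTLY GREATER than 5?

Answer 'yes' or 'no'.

Current gcd = 5
gcd of all OTHER numbers (without N[2]=65): gcd([20, 70]) = 10
The new gcd after any change is gcd(10, new_value).
This can be at most 10.
Since 10 > old gcd 5, the gcd CAN increase (e.g., set N[2] = 10).

Answer: yes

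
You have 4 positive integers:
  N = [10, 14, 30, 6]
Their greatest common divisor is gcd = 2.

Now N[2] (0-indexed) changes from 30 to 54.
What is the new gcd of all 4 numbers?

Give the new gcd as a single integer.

Numbers: [10, 14, 30, 6], gcd = 2
Change: index 2, 30 -> 54
gcd of the OTHER numbers (without index 2): gcd([10, 14, 6]) = 2
New gcd = gcd(g_others, new_val) = gcd(2, 54) = 2

Answer: 2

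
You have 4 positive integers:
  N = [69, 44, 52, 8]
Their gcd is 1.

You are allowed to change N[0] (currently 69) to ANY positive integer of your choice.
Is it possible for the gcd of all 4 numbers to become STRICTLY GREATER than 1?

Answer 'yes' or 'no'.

Current gcd = 1
gcd of all OTHER numbers (without N[0]=69): gcd([44, 52, 8]) = 4
The new gcd after any change is gcd(4, new_value).
This can be at most 4.
Since 4 > old gcd 1, the gcd CAN increase (e.g., set N[0] = 4).

Answer: yes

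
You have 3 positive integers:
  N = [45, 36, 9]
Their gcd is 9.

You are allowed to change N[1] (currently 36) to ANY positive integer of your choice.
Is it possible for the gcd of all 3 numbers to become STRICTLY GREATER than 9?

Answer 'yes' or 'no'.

Answer: no

Derivation:
Current gcd = 9
gcd of all OTHER numbers (without N[1]=36): gcd([45, 9]) = 9
The new gcd after any change is gcd(9, new_value).
This can be at most 9.
Since 9 = old gcd 9, the gcd can only stay the same or decrease.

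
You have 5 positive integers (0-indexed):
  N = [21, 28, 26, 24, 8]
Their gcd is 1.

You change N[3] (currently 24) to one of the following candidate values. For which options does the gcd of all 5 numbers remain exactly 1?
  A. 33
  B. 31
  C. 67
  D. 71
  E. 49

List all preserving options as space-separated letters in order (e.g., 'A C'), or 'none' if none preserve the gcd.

Answer: A B C D E

Derivation:
Old gcd = 1; gcd of others (without N[3]) = 1
New gcd for candidate v: gcd(1, v). Preserves old gcd iff gcd(1, v) = 1.
  Option A: v=33, gcd(1,33)=1 -> preserves
  Option B: v=31, gcd(1,31)=1 -> preserves
  Option C: v=67, gcd(1,67)=1 -> preserves
  Option D: v=71, gcd(1,71)=1 -> preserves
  Option E: v=49, gcd(1,49)=1 -> preserves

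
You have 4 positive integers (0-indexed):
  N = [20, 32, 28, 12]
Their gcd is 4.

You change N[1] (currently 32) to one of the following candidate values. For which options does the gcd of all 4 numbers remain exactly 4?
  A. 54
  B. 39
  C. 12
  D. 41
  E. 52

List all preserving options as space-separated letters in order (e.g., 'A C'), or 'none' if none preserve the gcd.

Answer: C E

Derivation:
Old gcd = 4; gcd of others (without N[1]) = 4
New gcd for candidate v: gcd(4, v). Preserves old gcd iff gcd(4, v) = 4.
  Option A: v=54, gcd(4,54)=2 -> changes
  Option B: v=39, gcd(4,39)=1 -> changes
  Option C: v=12, gcd(4,12)=4 -> preserves
  Option D: v=41, gcd(4,41)=1 -> changes
  Option E: v=52, gcd(4,52)=4 -> preserves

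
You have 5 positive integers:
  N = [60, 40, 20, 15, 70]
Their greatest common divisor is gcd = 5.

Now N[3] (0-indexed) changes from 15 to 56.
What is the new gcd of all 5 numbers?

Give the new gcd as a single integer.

Numbers: [60, 40, 20, 15, 70], gcd = 5
Change: index 3, 15 -> 56
gcd of the OTHER numbers (without index 3): gcd([60, 40, 20, 70]) = 10
New gcd = gcd(g_others, new_val) = gcd(10, 56) = 2

Answer: 2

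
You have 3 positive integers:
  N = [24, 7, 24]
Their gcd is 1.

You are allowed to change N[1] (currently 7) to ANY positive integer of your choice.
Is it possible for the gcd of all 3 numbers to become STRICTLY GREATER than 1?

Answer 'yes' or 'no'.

Answer: yes

Derivation:
Current gcd = 1
gcd of all OTHER numbers (without N[1]=7): gcd([24, 24]) = 24
The new gcd after any change is gcd(24, new_value).
This can be at most 24.
Since 24 > old gcd 1, the gcd CAN increase (e.g., set N[1] = 24).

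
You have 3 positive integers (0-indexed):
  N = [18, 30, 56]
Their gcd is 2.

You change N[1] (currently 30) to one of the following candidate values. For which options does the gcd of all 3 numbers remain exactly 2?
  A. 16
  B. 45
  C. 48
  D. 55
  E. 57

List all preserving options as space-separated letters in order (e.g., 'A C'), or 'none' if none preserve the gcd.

Answer: A C

Derivation:
Old gcd = 2; gcd of others (without N[1]) = 2
New gcd for candidate v: gcd(2, v). Preserves old gcd iff gcd(2, v) = 2.
  Option A: v=16, gcd(2,16)=2 -> preserves
  Option B: v=45, gcd(2,45)=1 -> changes
  Option C: v=48, gcd(2,48)=2 -> preserves
  Option D: v=55, gcd(2,55)=1 -> changes
  Option E: v=57, gcd(2,57)=1 -> changes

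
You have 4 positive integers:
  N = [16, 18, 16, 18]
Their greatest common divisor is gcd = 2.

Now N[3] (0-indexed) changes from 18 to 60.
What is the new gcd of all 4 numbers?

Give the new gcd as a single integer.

Answer: 2

Derivation:
Numbers: [16, 18, 16, 18], gcd = 2
Change: index 3, 18 -> 60
gcd of the OTHER numbers (without index 3): gcd([16, 18, 16]) = 2
New gcd = gcd(g_others, new_val) = gcd(2, 60) = 2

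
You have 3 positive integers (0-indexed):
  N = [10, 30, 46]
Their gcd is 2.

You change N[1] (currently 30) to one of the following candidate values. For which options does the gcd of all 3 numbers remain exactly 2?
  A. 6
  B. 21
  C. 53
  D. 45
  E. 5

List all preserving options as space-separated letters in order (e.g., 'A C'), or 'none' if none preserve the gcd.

Answer: A

Derivation:
Old gcd = 2; gcd of others (without N[1]) = 2
New gcd for candidate v: gcd(2, v). Preserves old gcd iff gcd(2, v) = 2.
  Option A: v=6, gcd(2,6)=2 -> preserves
  Option B: v=21, gcd(2,21)=1 -> changes
  Option C: v=53, gcd(2,53)=1 -> changes
  Option D: v=45, gcd(2,45)=1 -> changes
  Option E: v=5, gcd(2,5)=1 -> changes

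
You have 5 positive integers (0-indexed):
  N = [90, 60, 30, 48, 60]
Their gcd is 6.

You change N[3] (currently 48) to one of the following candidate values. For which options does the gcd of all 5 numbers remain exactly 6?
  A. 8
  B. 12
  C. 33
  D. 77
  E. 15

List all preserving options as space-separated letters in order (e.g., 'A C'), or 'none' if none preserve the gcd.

Old gcd = 6; gcd of others (without N[3]) = 30
New gcd for candidate v: gcd(30, v). Preserves old gcd iff gcd(30, v) = 6.
  Option A: v=8, gcd(30,8)=2 -> changes
  Option B: v=12, gcd(30,12)=6 -> preserves
  Option C: v=33, gcd(30,33)=3 -> changes
  Option D: v=77, gcd(30,77)=1 -> changes
  Option E: v=15, gcd(30,15)=15 -> changes

Answer: B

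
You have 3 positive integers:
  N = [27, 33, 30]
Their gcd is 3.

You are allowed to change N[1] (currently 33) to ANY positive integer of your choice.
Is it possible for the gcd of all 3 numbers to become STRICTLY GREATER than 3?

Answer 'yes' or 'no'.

Current gcd = 3
gcd of all OTHER numbers (without N[1]=33): gcd([27, 30]) = 3
The new gcd after any change is gcd(3, new_value).
This can be at most 3.
Since 3 = old gcd 3, the gcd can only stay the same or decrease.

Answer: no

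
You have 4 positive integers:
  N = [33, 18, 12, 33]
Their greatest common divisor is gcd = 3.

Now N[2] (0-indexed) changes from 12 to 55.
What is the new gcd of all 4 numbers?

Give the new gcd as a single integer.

Numbers: [33, 18, 12, 33], gcd = 3
Change: index 2, 12 -> 55
gcd of the OTHER numbers (without index 2): gcd([33, 18, 33]) = 3
New gcd = gcd(g_others, new_val) = gcd(3, 55) = 1

Answer: 1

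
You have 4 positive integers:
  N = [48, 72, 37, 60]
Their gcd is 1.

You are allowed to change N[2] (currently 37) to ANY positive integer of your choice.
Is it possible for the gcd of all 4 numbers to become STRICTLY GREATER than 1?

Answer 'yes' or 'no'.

Current gcd = 1
gcd of all OTHER numbers (without N[2]=37): gcd([48, 72, 60]) = 12
The new gcd after any change is gcd(12, new_value).
This can be at most 12.
Since 12 > old gcd 1, the gcd CAN increase (e.g., set N[2] = 12).

Answer: yes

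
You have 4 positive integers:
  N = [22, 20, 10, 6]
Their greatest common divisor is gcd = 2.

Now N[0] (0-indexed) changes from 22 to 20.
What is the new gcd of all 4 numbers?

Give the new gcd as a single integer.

Answer: 2

Derivation:
Numbers: [22, 20, 10, 6], gcd = 2
Change: index 0, 22 -> 20
gcd of the OTHER numbers (without index 0): gcd([20, 10, 6]) = 2
New gcd = gcd(g_others, new_val) = gcd(2, 20) = 2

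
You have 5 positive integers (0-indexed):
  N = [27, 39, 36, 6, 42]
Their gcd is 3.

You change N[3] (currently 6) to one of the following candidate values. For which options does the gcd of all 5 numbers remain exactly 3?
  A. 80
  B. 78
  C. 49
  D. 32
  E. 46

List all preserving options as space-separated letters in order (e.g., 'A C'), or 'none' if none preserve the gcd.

Answer: B

Derivation:
Old gcd = 3; gcd of others (without N[3]) = 3
New gcd for candidate v: gcd(3, v). Preserves old gcd iff gcd(3, v) = 3.
  Option A: v=80, gcd(3,80)=1 -> changes
  Option B: v=78, gcd(3,78)=3 -> preserves
  Option C: v=49, gcd(3,49)=1 -> changes
  Option D: v=32, gcd(3,32)=1 -> changes
  Option E: v=46, gcd(3,46)=1 -> changes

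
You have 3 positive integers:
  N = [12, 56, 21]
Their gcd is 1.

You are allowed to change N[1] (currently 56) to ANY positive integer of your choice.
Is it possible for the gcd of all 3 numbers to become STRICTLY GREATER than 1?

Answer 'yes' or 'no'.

Answer: yes

Derivation:
Current gcd = 1
gcd of all OTHER numbers (without N[1]=56): gcd([12, 21]) = 3
The new gcd after any change is gcd(3, new_value).
This can be at most 3.
Since 3 > old gcd 1, the gcd CAN increase (e.g., set N[1] = 3).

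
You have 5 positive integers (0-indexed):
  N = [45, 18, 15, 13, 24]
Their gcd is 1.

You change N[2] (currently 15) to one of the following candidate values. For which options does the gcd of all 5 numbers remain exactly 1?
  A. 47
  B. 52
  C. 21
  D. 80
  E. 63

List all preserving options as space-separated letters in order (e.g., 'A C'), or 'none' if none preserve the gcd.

Old gcd = 1; gcd of others (without N[2]) = 1
New gcd for candidate v: gcd(1, v). Preserves old gcd iff gcd(1, v) = 1.
  Option A: v=47, gcd(1,47)=1 -> preserves
  Option B: v=52, gcd(1,52)=1 -> preserves
  Option C: v=21, gcd(1,21)=1 -> preserves
  Option D: v=80, gcd(1,80)=1 -> preserves
  Option E: v=63, gcd(1,63)=1 -> preserves

Answer: A B C D E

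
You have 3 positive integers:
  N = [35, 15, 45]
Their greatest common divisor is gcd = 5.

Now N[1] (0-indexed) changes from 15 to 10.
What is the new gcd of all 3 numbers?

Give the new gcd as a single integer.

Answer: 5

Derivation:
Numbers: [35, 15, 45], gcd = 5
Change: index 1, 15 -> 10
gcd of the OTHER numbers (without index 1): gcd([35, 45]) = 5
New gcd = gcd(g_others, new_val) = gcd(5, 10) = 5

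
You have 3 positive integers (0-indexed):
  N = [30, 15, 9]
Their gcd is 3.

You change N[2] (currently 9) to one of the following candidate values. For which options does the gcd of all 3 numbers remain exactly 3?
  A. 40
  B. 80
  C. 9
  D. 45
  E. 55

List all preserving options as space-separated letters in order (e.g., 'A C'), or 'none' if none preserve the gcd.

Answer: C

Derivation:
Old gcd = 3; gcd of others (without N[2]) = 15
New gcd for candidate v: gcd(15, v). Preserves old gcd iff gcd(15, v) = 3.
  Option A: v=40, gcd(15,40)=5 -> changes
  Option B: v=80, gcd(15,80)=5 -> changes
  Option C: v=9, gcd(15,9)=3 -> preserves
  Option D: v=45, gcd(15,45)=15 -> changes
  Option E: v=55, gcd(15,55)=5 -> changes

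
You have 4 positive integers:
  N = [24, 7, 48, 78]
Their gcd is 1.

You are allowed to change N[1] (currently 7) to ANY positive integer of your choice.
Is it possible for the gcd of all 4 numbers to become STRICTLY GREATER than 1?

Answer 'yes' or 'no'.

Current gcd = 1
gcd of all OTHER numbers (without N[1]=7): gcd([24, 48, 78]) = 6
The new gcd after any change is gcd(6, new_value).
This can be at most 6.
Since 6 > old gcd 1, the gcd CAN increase (e.g., set N[1] = 6).

Answer: yes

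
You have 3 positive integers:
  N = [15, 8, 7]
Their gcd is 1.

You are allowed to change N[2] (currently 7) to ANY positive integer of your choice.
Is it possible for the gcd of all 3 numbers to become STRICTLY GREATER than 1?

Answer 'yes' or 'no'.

Answer: no

Derivation:
Current gcd = 1
gcd of all OTHER numbers (without N[2]=7): gcd([15, 8]) = 1
The new gcd after any change is gcd(1, new_value).
This can be at most 1.
Since 1 = old gcd 1, the gcd can only stay the same or decrease.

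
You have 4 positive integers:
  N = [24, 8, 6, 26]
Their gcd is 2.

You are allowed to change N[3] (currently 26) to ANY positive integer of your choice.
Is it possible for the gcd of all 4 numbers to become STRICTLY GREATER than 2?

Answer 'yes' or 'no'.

Answer: no

Derivation:
Current gcd = 2
gcd of all OTHER numbers (without N[3]=26): gcd([24, 8, 6]) = 2
The new gcd after any change is gcd(2, new_value).
This can be at most 2.
Since 2 = old gcd 2, the gcd can only stay the same or decrease.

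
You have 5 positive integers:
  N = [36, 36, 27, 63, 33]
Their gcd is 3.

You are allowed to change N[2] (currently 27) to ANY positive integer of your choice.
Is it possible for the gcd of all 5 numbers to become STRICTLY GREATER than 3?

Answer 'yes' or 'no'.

Answer: no

Derivation:
Current gcd = 3
gcd of all OTHER numbers (without N[2]=27): gcd([36, 36, 63, 33]) = 3
The new gcd after any change is gcd(3, new_value).
This can be at most 3.
Since 3 = old gcd 3, the gcd can only stay the same or decrease.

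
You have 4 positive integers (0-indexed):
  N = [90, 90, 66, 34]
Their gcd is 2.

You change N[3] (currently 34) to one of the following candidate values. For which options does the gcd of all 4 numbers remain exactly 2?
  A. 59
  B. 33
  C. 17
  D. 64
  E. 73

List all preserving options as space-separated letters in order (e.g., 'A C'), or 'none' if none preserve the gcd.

Old gcd = 2; gcd of others (without N[3]) = 6
New gcd for candidate v: gcd(6, v). Preserves old gcd iff gcd(6, v) = 2.
  Option A: v=59, gcd(6,59)=1 -> changes
  Option B: v=33, gcd(6,33)=3 -> changes
  Option C: v=17, gcd(6,17)=1 -> changes
  Option D: v=64, gcd(6,64)=2 -> preserves
  Option E: v=73, gcd(6,73)=1 -> changes

Answer: D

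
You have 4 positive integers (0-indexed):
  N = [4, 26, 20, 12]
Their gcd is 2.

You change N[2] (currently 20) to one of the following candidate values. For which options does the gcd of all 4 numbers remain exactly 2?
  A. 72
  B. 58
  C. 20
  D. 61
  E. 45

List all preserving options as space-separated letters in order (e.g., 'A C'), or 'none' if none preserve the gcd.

Answer: A B C

Derivation:
Old gcd = 2; gcd of others (without N[2]) = 2
New gcd for candidate v: gcd(2, v). Preserves old gcd iff gcd(2, v) = 2.
  Option A: v=72, gcd(2,72)=2 -> preserves
  Option B: v=58, gcd(2,58)=2 -> preserves
  Option C: v=20, gcd(2,20)=2 -> preserves
  Option D: v=61, gcd(2,61)=1 -> changes
  Option E: v=45, gcd(2,45)=1 -> changes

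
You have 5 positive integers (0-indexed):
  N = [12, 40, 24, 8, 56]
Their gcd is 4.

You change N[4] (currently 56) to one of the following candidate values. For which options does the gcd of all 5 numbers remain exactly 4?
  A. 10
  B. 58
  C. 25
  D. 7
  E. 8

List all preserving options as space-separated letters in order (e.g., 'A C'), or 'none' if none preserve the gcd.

Old gcd = 4; gcd of others (without N[4]) = 4
New gcd for candidate v: gcd(4, v). Preserves old gcd iff gcd(4, v) = 4.
  Option A: v=10, gcd(4,10)=2 -> changes
  Option B: v=58, gcd(4,58)=2 -> changes
  Option C: v=25, gcd(4,25)=1 -> changes
  Option D: v=7, gcd(4,7)=1 -> changes
  Option E: v=8, gcd(4,8)=4 -> preserves

Answer: E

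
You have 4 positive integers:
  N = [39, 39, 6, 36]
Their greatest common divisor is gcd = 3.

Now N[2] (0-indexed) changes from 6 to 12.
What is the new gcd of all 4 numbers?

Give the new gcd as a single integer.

Answer: 3

Derivation:
Numbers: [39, 39, 6, 36], gcd = 3
Change: index 2, 6 -> 12
gcd of the OTHER numbers (without index 2): gcd([39, 39, 36]) = 3
New gcd = gcd(g_others, new_val) = gcd(3, 12) = 3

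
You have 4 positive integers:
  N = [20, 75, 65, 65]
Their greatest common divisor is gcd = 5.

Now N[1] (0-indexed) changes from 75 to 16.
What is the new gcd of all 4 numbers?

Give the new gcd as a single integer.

Numbers: [20, 75, 65, 65], gcd = 5
Change: index 1, 75 -> 16
gcd of the OTHER numbers (without index 1): gcd([20, 65, 65]) = 5
New gcd = gcd(g_others, new_val) = gcd(5, 16) = 1

Answer: 1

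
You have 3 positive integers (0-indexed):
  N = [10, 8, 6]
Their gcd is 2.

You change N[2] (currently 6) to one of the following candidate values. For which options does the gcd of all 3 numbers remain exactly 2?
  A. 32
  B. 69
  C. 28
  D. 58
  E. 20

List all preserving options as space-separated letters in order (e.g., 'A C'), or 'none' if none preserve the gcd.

Old gcd = 2; gcd of others (without N[2]) = 2
New gcd for candidate v: gcd(2, v). Preserves old gcd iff gcd(2, v) = 2.
  Option A: v=32, gcd(2,32)=2 -> preserves
  Option B: v=69, gcd(2,69)=1 -> changes
  Option C: v=28, gcd(2,28)=2 -> preserves
  Option D: v=58, gcd(2,58)=2 -> preserves
  Option E: v=20, gcd(2,20)=2 -> preserves

Answer: A C D E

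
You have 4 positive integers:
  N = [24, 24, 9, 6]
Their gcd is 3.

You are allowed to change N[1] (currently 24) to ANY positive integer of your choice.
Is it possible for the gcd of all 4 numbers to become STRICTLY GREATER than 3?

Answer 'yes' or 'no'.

Current gcd = 3
gcd of all OTHER numbers (without N[1]=24): gcd([24, 9, 6]) = 3
The new gcd after any change is gcd(3, new_value).
This can be at most 3.
Since 3 = old gcd 3, the gcd can only stay the same or decrease.

Answer: no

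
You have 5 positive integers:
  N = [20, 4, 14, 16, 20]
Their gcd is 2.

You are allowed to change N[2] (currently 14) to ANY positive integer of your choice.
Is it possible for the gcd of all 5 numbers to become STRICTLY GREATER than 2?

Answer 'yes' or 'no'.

Current gcd = 2
gcd of all OTHER numbers (without N[2]=14): gcd([20, 4, 16, 20]) = 4
The new gcd after any change is gcd(4, new_value).
This can be at most 4.
Since 4 > old gcd 2, the gcd CAN increase (e.g., set N[2] = 4).

Answer: yes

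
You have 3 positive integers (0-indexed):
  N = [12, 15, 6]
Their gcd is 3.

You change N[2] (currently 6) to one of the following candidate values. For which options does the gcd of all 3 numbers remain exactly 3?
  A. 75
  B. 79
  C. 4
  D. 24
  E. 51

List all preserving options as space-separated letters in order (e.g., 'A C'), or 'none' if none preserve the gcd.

Old gcd = 3; gcd of others (without N[2]) = 3
New gcd for candidate v: gcd(3, v). Preserves old gcd iff gcd(3, v) = 3.
  Option A: v=75, gcd(3,75)=3 -> preserves
  Option B: v=79, gcd(3,79)=1 -> changes
  Option C: v=4, gcd(3,4)=1 -> changes
  Option D: v=24, gcd(3,24)=3 -> preserves
  Option E: v=51, gcd(3,51)=3 -> preserves

Answer: A D E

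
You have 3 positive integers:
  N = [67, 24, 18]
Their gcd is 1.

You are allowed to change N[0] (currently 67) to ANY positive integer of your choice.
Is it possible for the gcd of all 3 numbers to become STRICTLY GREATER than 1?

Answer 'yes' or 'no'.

Current gcd = 1
gcd of all OTHER numbers (without N[0]=67): gcd([24, 18]) = 6
The new gcd after any change is gcd(6, new_value).
This can be at most 6.
Since 6 > old gcd 1, the gcd CAN increase (e.g., set N[0] = 6).

Answer: yes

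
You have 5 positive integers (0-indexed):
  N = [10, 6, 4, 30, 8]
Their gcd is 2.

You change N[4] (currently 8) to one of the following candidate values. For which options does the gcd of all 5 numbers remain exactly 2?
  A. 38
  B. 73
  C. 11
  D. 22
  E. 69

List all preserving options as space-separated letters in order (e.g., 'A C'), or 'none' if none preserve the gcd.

Answer: A D

Derivation:
Old gcd = 2; gcd of others (without N[4]) = 2
New gcd for candidate v: gcd(2, v). Preserves old gcd iff gcd(2, v) = 2.
  Option A: v=38, gcd(2,38)=2 -> preserves
  Option B: v=73, gcd(2,73)=1 -> changes
  Option C: v=11, gcd(2,11)=1 -> changes
  Option D: v=22, gcd(2,22)=2 -> preserves
  Option E: v=69, gcd(2,69)=1 -> changes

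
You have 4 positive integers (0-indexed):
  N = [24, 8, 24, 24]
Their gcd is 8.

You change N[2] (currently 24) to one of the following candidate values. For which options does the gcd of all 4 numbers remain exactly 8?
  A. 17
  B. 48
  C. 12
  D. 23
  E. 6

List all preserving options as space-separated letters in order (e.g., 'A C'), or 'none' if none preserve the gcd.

Old gcd = 8; gcd of others (without N[2]) = 8
New gcd for candidate v: gcd(8, v). Preserves old gcd iff gcd(8, v) = 8.
  Option A: v=17, gcd(8,17)=1 -> changes
  Option B: v=48, gcd(8,48)=8 -> preserves
  Option C: v=12, gcd(8,12)=4 -> changes
  Option D: v=23, gcd(8,23)=1 -> changes
  Option E: v=6, gcd(8,6)=2 -> changes

Answer: B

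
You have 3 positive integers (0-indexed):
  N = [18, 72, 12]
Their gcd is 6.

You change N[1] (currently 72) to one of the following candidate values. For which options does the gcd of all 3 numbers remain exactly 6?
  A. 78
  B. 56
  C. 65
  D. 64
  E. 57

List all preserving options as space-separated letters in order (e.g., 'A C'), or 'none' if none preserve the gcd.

Old gcd = 6; gcd of others (without N[1]) = 6
New gcd for candidate v: gcd(6, v). Preserves old gcd iff gcd(6, v) = 6.
  Option A: v=78, gcd(6,78)=6 -> preserves
  Option B: v=56, gcd(6,56)=2 -> changes
  Option C: v=65, gcd(6,65)=1 -> changes
  Option D: v=64, gcd(6,64)=2 -> changes
  Option E: v=57, gcd(6,57)=3 -> changes

Answer: A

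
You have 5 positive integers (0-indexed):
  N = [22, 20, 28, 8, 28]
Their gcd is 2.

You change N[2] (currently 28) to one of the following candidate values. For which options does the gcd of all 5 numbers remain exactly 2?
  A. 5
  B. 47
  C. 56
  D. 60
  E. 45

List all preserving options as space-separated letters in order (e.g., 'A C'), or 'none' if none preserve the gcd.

Answer: C D

Derivation:
Old gcd = 2; gcd of others (without N[2]) = 2
New gcd for candidate v: gcd(2, v). Preserves old gcd iff gcd(2, v) = 2.
  Option A: v=5, gcd(2,5)=1 -> changes
  Option B: v=47, gcd(2,47)=1 -> changes
  Option C: v=56, gcd(2,56)=2 -> preserves
  Option D: v=60, gcd(2,60)=2 -> preserves
  Option E: v=45, gcd(2,45)=1 -> changes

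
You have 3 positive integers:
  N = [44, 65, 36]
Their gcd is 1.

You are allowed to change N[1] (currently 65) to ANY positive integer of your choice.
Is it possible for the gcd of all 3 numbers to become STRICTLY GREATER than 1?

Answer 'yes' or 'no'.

Current gcd = 1
gcd of all OTHER numbers (without N[1]=65): gcd([44, 36]) = 4
The new gcd after any change is gcd(4, new_value).
This can be at most 4.
Since 4 > old gcd 1, the gcd CAN increase (e.g., set N[1] = 4).

Answer: yes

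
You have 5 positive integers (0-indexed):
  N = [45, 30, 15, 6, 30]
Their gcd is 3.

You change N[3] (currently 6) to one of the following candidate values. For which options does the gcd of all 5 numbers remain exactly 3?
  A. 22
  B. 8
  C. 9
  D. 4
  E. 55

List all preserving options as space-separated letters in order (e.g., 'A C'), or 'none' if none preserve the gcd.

Answer: C

Derivation:
Old gcd = 3; gcd of others (without N[3]) = 15
New gcd for candidate v: gcd(15, v). Preserves old gcd iff gcd(15, v) = 3.
  Option A: v=22, gcd(15,22)=1 -> changes
  Option B: v=8, gcd(15,8)=1 -> changes
  Option C: v=9, gcd(15,9)=3 -> preserves
  Option D: v=4, gcd(15,4)=1 -> changes
  Option E: v=55, gcd(15,55)=5 -> changes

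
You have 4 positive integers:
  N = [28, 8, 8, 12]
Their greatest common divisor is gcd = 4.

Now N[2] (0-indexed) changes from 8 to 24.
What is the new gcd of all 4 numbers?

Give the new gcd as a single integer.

Answer: 4

Derivation:
Numbers: [28, 8, 8, 12], gcd = 4
Change: index 2, 8 -> 24
gcd of the OTHER numbers (without index 2): gcd([28, 8, 12]) = 4
New gcd = gcd(g_others, new_val) = gcd(4, 24) = 4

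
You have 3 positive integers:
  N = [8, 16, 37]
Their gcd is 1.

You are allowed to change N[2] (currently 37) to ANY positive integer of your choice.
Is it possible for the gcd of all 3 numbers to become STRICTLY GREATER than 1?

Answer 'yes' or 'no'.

Current gcd = 1
gcd of all OTHER numbers (without N[2]=37): gcd([8, 16]) = 8
The new gcd after any change is gcd(8, new_value).
This can be at most 8.
Since 8 > old gcd 1, the gcd CAN increase (e.g., set N[2] = 8).

Answer: yes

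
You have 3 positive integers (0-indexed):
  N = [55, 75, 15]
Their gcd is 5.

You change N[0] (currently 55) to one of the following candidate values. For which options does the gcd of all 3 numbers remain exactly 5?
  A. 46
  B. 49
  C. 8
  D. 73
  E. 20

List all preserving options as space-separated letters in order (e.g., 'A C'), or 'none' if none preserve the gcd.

Answer: E

Derivation:
Old gcd = 5; gcd of others (without N[0]) = 15
New gcd for candidate v: gcd(15, v). Preserves old gcd iff gcd(15, v) = 5.
  Option A: v=46, gcd(15,46)=1 -> changes
  Option B: v=49, gcd(15,49)=1 -> changes
  Option C: v=8, gcd(15,8)=1 -> changes
  Option D: v=73, gcd(15,73)=1 -> changes
  Option E: v=20, gcd(15,20)=5 -> preserves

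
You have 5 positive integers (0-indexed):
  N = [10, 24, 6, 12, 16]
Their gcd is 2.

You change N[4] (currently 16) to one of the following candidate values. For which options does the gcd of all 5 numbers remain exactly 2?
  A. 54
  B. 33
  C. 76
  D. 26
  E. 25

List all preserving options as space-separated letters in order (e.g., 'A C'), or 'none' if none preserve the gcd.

Answer: A C D

Derivation:
Old gcd = 2; gcd of others (without N[4]) = 2
New gcd for candidate v: gcd(2, v). Preserves old gcd iff gcd(2, v) = 2.
  Option A: v=54, gcd(2,54)=2 -> preserves
  Option B: v=33, gcd(2,33)=1 -> changes
  Option C: v=76, gcd(2,76)=2 -> preserves
  Option D: v=26, gcd(2,26)=2 -> preserves
  Option E: v=25, gcd(2,25)=1 -> changes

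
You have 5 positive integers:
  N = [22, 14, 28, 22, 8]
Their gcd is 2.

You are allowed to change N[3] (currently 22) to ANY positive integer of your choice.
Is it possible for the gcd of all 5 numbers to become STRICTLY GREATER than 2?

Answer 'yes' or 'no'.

Answer: no

Derivation:
Current gcd = 2
gcd of all OTHER numbers (without N[3]=22): gcd([22, 14, 28, 8]) = 2
The new gcd after any change is gcd(2, new_value).
This can be at most 2.
Since 2 = old gcd 2, the gcd can only stay the same or decrease.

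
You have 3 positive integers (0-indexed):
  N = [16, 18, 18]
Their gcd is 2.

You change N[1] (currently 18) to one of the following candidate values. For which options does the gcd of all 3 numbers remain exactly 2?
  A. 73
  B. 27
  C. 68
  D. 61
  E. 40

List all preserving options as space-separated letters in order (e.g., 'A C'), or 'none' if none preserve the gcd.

Old gcd = 2; gcd of others (without N[1]) = 2
New gcd for candidate v: gcd(2, v). Preserves old gcd iff gcd(2, v) = 2.
  Option A: v=73, gcd(2,73)=1 -> changes
  Option B: v=27, gcd(2,27)=1 -> changes
  Option C: v=68, gcd(2,68)=2 -> preserves
  Option D: v=61, gcd(2,61)=1 -> changes
  Option E: v=40, gcd(2,40)=2 -> preserves

Answer: C E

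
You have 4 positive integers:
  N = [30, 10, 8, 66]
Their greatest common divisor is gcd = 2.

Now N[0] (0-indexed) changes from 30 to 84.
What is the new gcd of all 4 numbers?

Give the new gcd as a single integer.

Answer: 2

Derivation:
Numbers: [30, 10, 8, 66], gcd = 2
Change: index 0, 30 -> 84
gcd of the OTHER numbers (without index 0): gcd([10, 8, 66]) = 2
New gcd = gcd(g_others, new_val) = gcd(2, 84) = 2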